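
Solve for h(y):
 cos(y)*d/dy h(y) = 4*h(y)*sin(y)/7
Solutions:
 h(y) = C1/cos(y)^(4/7)


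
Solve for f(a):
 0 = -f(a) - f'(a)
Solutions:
 f(a) = C1*exp(-a)


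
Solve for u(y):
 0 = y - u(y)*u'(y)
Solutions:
 u(y) = -sqrt(C1 + y^2)
 u(y) = sqrt(C1 + y^2)


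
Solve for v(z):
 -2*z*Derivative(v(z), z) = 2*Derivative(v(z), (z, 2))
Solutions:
 v(z) = C1 + C2*erf(sqrt(2)*z/2)


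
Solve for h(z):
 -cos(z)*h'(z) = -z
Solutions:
 h(z) = C1 + Integral(z/cos(z), z)


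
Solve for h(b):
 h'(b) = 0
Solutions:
 h(b) = C1


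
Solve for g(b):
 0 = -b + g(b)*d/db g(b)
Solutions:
 g(b) = -sqrt(C1 + b^2)
 g(b) = sqrt(C1 + b^2)


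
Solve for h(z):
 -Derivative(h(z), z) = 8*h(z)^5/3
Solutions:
 h(z) = -3^(1/4)*(1/(C1 + 32*z))^(1/4)
 h(z) = 3^(1/4)*(1/(C1 + 32*z))^(1/4)
 h(z) = -3^(1/4)*I*(1/(C1 + 32*z))^(1/4)
 h(z) = 3^(1/4)*I*(1/(C1 + 32*z))^(1/4)


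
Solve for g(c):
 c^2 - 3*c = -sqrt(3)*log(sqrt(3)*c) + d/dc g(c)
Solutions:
 g(c) = C1 + c^3/3 - 3*c^2/2 + sqrt(3)*c*log(c) - sqrt(3)*c + sqrt(3)*c*log(3)/2


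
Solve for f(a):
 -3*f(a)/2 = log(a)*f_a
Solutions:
 f(a) = C1*exp(-3*li(a)/2)


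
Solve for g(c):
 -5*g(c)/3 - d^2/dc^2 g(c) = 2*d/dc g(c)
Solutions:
 g(c) = (C1*sin(sqrt(6)*c/3) + C2*cos(sqrt(6)*c/3))*exp(-c)


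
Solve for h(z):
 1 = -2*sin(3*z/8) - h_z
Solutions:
 h(z) = C1 - z + 16*cos(3*z/8)/3


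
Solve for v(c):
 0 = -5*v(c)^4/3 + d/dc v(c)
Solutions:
 v(c) = (-1/(C1 + 5*c))^(1/3)
 v(c) = (-1/(C1 + 5*c))^(1/3)*(-1 - sqrt(3)*I)/2
 v(c) = (-1/(C1 + 5*c))^(1/3)*(-1 + sqrt(3)*I)/2


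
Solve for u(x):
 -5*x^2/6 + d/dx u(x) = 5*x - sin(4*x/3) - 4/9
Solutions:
 u(x) = C1 + 5*x^3/18 + 5*x^2/2 - 4*x/9 + 3*cos(4*x/3)/4


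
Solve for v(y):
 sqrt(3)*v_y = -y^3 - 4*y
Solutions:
 v(y) = C1 - sqrt(3)*y^4/12 - 2*sqrt(3)*y^2/3


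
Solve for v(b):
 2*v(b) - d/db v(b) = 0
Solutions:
 v(b) = C1*exp(2*b)


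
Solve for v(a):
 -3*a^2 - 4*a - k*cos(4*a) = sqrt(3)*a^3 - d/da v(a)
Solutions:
 v(a) = C1 + sqrt(3)*a^4/4 + a^3 + 2*a^2 + k*sin(4*a)/4


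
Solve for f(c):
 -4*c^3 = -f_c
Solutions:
 f(c) = C1 + c^4


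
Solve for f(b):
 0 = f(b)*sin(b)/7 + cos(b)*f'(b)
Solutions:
 f(b) = C1*cos(b)^(1/7)


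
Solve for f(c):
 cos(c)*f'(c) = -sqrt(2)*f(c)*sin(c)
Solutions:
 f(c) = C1*cos(c)^(sqrt(2))


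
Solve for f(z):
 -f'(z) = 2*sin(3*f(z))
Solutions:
 f(z) = -acos((-C1 - exp(12*z))/(C1 - exp(12*z)))/3 + 2*pi/3
 f(z) = acos((-C1 - exp(12*z))/(C1 - exp(12*z)))/3


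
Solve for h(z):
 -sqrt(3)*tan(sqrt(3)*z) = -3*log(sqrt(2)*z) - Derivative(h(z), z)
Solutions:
 h(z) = C1 - 3*z*log(z) - 3*z*log(2)/2 + 3*z - log(cos(sqrt(3)*z))


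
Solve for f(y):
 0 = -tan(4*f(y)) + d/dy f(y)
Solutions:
 f(y) = -asin(C1*exp(4*y))/4 + pi/4
 f(y) = asin(C1*exp(4*y))/4


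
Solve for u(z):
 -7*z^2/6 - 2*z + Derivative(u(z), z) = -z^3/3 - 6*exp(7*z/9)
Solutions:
 u(z) = C1 - z^4/12 + 7*z^3/18 + z^2 - 54*exp(7*z/9)/7


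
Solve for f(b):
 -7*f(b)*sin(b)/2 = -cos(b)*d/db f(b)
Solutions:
 f(b) = C1/cos(b)^(7/2)


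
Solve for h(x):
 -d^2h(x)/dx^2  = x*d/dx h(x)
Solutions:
 h(x) = C1 + C2*erf(sqrt(2)*x/2)


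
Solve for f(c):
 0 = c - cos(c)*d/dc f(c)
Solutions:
 f(c) = C1 + Integral(c/cos(c), c)


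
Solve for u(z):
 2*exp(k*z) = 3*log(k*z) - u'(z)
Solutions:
 u(z) = C1 + 3*z*log(k*z) - 3*z + Piecewise((-2*exp(k*z)/k, Ne(k, 0)), (-2*z, True))


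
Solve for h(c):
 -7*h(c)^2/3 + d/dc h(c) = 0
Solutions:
 h(c) = -3/(C1 + 7*c)


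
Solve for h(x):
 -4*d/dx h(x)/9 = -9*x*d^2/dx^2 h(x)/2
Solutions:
 h(x) = C1 + C2*x^(89/81)


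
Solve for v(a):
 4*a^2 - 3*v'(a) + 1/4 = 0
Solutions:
 v(a) = C1 + 4*a^3/9 + a/12


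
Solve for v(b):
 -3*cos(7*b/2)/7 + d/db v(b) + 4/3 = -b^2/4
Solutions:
 v(b) = C1 - b^3/12 - 4*b/3 + 6*sin(7*b/2)/49


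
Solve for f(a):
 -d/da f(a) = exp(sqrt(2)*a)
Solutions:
 f(a) = C1 - sqrt(2)*exp(sqrt(2)*a)/2


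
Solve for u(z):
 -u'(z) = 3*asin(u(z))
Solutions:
 Integral(1/asin(_y), (_y, u(z))) = C1 - 3*z


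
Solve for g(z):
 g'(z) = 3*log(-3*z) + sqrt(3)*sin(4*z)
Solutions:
 g(z) = C1 + 3*z*log(-z) - 3*z + 3*z*log(3) - sqrt(3)*cos(4*z)/4


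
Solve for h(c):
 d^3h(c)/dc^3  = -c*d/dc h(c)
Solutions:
 h(c) = C1 + Integral(C2*airyai(-c) + C3*airybi(-c), c)


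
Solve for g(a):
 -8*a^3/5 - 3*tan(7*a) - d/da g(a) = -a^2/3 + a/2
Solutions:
 g(a) = C1 - 2*a^4/5 + a^3/9 - a^2/4 + 3*log(cos(7*a))/7


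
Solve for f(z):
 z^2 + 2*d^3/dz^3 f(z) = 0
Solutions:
 f(z) = C1 + C2*z + C3*z^2 - z^5/120


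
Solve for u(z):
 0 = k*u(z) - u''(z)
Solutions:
 u(z) = C1*exp(-sqrt(k)*z) + C2*exp(sqrt(k)*z)


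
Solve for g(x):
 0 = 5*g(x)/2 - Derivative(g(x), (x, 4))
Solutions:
 g(x) = C1*exp(-2^(3/4)*5^(1/4)*x/2) + C2*exp(2^(3/4)*5^(1/4)*x/2) + C3*sin(2^(3/4)*5^(1/4)*x/2) + C4*cos(2^(3/4)*5^(1/4)*x/2)


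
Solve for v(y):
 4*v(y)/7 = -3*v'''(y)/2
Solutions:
 v(y) = C3*exp(-2*21^(2/3)*y/21) + (C1*sin(3^(1/6)*7^(2/3)*y/7) + C2*cos(3^(1/6)*7^(2/3)*y/7))*exp(21^(2/3)*y/21)


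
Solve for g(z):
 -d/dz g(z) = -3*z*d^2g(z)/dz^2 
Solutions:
 g(z) = C1 + C2*z^(4/3)


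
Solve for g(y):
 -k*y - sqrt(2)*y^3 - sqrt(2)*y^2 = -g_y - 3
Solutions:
 g(y) = C1 + k*y^2/2 + sqrt(2)*y^4/4 + sqrt(2)*y^3/3 - 3*y


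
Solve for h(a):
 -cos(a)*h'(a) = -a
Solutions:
 h(a) = C1 + Integral(a/cos(a), a)


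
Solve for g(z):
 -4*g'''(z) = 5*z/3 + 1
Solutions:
 g(z) = C1 + C2*z + C3*z^2 - 5*z^4/288 - z^3/24


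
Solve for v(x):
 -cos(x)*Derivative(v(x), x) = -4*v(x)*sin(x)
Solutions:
 v(x) = C1/cos(x)^4


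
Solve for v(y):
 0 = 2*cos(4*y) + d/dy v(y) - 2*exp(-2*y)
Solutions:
 v(y) = C1 - sin(4*y)/2 - exp(-2*y)


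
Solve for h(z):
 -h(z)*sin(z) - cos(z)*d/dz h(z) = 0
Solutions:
 h(z) = C1*cos(z)


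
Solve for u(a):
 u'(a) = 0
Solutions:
 u(a) = C1


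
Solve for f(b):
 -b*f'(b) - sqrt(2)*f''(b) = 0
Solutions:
 f(b) = C1 + C2*erf(2^(1/4)*b/2)


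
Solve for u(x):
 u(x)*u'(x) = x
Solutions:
 u(x) = -sqrt(C1 + x^2)
 u(x) = sqrt(C1 + x^2)


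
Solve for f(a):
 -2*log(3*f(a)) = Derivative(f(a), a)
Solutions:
 Integral(1/(log(_y) + log(3)), (_y, f(a)))/2 = C1 - a


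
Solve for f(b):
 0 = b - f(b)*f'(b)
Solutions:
 f(b) = -sqrt(C1 + b^2)
 f(b) = sqrt(C1 + b^2)


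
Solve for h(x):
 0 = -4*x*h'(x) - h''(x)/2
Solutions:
 h(x) = C1 + C2*erf(2*x)


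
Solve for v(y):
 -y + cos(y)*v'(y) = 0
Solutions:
 v(y) = C1 + Integral(y/cos(y), y)


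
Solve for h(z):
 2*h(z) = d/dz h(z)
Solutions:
 h(z) = C1*exp(2*z)


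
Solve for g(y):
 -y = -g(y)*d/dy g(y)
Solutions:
 g(y) = -sqrt(C1 + y^2)
 g(y) = sqrt(C1 + y^2)


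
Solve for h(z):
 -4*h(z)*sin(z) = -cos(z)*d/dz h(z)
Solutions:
 h(z) = C1/cos(z)^4


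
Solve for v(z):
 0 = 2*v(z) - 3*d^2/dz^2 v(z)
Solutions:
 v(z) = C1*exp(-sqrt(6)*z/3) + C2*exp(sqrt(6)*z/3)


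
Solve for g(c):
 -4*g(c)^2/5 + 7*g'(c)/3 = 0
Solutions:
 g(c) = -35/(C1 + 12*c)


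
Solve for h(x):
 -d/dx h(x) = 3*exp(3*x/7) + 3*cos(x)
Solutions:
 h(x) = C1 - 7*exp(3*x/7) - 3*sin(x)


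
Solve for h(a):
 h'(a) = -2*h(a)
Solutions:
 h(a) = C1*exp(-2*a)


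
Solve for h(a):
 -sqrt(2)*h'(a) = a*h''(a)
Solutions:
 h(a) = C1 + C2*a^(1 - sqrt(2))


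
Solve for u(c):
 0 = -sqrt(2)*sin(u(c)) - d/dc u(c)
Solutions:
 u(c) = -acos((-C1 - exp(2*sqrt(2)*c))/(C1 - exp(2*sqrt(2)*c))) + 2*pi
 u(c) = acos((-C1 - exp(2*sqrt(2)*c))/(C1 - exp(2*sqrt(2)*c)))


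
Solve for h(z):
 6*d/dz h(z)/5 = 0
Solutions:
 h(z) = C1


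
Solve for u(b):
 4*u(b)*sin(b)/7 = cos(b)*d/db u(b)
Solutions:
 u(b) = C1/cos(b)^(4/7)


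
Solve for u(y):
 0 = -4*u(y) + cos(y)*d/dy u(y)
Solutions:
 u(y) = C1*(sin(y)^2 + 2*sin(y) + 1)/(sin(y)^2 - 2*sin(y) + 1)


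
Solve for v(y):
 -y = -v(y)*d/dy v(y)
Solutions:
 v(y) = -sqrt(C1 + y^2)
 v(y) = sqrt(C1 + y^2)


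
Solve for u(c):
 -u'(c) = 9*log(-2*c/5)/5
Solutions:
 u(c) = C1 - 9*c*log(-c)/5 + 9*c*(-log(2) + 1 + log(5))/5


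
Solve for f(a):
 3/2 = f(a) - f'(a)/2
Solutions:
 f(a) = C1*exp(2*a) + 3/2


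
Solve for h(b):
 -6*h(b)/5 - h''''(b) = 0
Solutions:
 h(b) = (C1*sin(10^(3/4)*3^(1/4)*b/10) + C2*cos(10^(3/4)*3^(1/4)*b/10))*exp(-10^(3/4)*3^(1/4)*b/10) + (C3*sin(10^(3/4)*3^(1/4)*b/10) + C4*cos(10^(3/4)*3^(1/4)*b/10))*exp(10^(3/4)*3^(1/4)*b/10)


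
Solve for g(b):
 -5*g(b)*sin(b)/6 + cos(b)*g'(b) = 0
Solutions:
 g(b) = C1/cos(b)^(5/6)


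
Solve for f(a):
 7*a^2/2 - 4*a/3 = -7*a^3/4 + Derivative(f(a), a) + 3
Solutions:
 f(a) = C1 + 7*a^4/16 + 7*a^3/6 - 2*a^2/3 - 3*a


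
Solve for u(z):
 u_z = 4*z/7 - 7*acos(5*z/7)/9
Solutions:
 u(z) = C1 + 2*z^2/7 - 7*z*acos(5*z/7)/9 + 7*sqrt(49 - 25*z^2)/45


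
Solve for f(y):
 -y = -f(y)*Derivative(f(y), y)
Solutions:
 f(y) = -sqrt(C1 + y^2)
 f(y) = sqrt(C1 + y^2)


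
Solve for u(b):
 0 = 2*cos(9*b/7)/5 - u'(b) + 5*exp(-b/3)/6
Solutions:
 u(b) = C1 + 14*sin(9*b/7)/45 - 5*exp(-b/3)/2


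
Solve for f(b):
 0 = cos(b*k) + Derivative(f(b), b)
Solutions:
 f(b) = C1 - sin(b*k)/k


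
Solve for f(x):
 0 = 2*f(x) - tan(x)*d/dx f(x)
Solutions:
 f(x) = C1*sin(x)^2


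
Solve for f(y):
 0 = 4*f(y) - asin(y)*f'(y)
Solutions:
 f(y) = C1*exp(4*Integral(1/asin(y), y))


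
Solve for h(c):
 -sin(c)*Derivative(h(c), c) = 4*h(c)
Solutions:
 h(c) = C1*(cos(c)^2 + 2*cos(c) + 1)/(cos(c)^2 - 2*cos(c) + 1)


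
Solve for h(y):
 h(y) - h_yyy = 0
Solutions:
 h(y) = C3*exp(y) + (C1*sin(sqrt(3)*y/2) + C2*cos(sqrt(3)*y/2))*exp(-y/2)


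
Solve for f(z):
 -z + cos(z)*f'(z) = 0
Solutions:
 f(z) = C1 + Integral(z/cos(z), z)


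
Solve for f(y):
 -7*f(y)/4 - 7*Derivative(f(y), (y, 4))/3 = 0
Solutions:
 f(y) = (C1*sin(3^(1/4)*y/2) + C2*cos(3^(1/4)*y/2))*exp(-3^(1/4)*y/2) + (C3*sin(3^(1/4)*y/2) + C4*cos(3^(1/4)*y/2))*exp(3^(1/4)*y/2)


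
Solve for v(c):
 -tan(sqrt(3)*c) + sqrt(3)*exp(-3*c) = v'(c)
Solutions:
 v(c) = C1 - sqrt(3)*log(tan(sqrt(3)*c)^2 + 1)/6 - sqrt(3)*exp(-3*c)/3


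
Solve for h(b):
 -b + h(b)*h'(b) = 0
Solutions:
 h(b) = -sqrt(C1 + b^2)
 h(b) = sqrt(C1 + b^2)


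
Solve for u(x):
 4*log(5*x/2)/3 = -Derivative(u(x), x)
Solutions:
 u(x) = C1 - 4*x*log(x)/3 - 4*x*log(5)/3 + 4*x*log(2)/3 + 4*x/3


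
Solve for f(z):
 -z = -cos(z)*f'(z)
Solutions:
 f(z) = C1 + Integral(z/cos(z), z)


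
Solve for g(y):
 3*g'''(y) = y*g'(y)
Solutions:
 g(y) = C1 + Integral(C2*airyai(3^(2/3)*y/3) + C3*airybi(3^(2/3)*y/3), y)


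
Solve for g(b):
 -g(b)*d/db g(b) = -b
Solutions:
 g(b) = -sqrt(C1 + b^2)
 g(b) = sqrt(C1 + b^2)


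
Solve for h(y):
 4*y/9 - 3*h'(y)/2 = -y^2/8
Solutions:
 h(y) = C1 + y^3/36 + 4*y^2/27


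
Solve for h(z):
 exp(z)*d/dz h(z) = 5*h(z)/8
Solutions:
 h(z) = C1*exp(-5*exp(-z)/8)


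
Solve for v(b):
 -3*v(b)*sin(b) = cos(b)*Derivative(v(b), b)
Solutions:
 v(b) = C1*cos(b)^3


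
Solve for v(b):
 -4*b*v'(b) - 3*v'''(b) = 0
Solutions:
 v(b) = C1 + Integral(C2*airyai(-6^(2/3)*b/3) + C3*airybi(-6^(2/3)*b/3), b)


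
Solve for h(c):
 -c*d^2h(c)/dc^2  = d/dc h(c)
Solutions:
 h(c) = C1 + C2*log(c)


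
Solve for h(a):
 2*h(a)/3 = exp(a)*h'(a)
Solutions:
 h(a) = C1*exp(-2*exp(-a)/3)


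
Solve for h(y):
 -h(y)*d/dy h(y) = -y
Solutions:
 h(y) = -sqrt(C1 + y^2)
 h(y) = sqrt(C1 + y^2)


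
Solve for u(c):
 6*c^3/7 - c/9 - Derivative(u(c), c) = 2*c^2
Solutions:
 u(c) = C1 + 3*c^4/14 - 2*c^3/3 - c^2/18


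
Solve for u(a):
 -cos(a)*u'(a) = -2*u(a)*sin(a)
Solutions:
 u(a) = C1/cos(a)^2


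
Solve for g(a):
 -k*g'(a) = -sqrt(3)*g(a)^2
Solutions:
 g(a) = -k/(C1*k + sqrt(3)*a)


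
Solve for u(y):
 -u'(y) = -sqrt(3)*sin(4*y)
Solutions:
 u(y) = C1 - sqrt(3)*cos(4*y)/4


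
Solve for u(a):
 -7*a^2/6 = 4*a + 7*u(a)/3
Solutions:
 u(a) = a*(-7*a - 24)/14


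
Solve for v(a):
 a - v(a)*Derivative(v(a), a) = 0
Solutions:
 v(a) = -sqrt(C1 + a^2)
 v(a) = sqrt(C1 + a^2)


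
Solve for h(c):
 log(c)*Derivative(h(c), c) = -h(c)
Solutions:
 h(c) = C1*exp(-li(c))


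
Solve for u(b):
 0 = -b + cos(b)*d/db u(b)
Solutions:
 u(b) = C1 + Integral(b/cos(b), b)


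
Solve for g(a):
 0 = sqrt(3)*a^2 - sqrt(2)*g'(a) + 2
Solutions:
 g(a) = C1 + sqrt(6)*a^3/6 + sqrt(2)*a


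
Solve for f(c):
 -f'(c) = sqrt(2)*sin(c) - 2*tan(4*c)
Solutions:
 f(c) = C1 - log(cos(4*c))/2 + sqrt(2)*cos(c)


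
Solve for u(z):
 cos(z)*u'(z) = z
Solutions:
 u(z) = C1 + Integral(z/cos(z), z)


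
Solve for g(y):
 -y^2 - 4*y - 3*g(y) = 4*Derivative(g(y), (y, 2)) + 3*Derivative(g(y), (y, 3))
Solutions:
 g(y) = C1*exp(y*(-16 + 32*2^(1/3)/(27*sqrt(985) + 857)^(1/3) + 2^(2/3)*(27*sqrt(985) + 857)^(1/3))/36)*sin(2^(1/3)*sqrt(3)*y*(-2^(1/3)*(27*sqrt(985) + 857)^(1/3) + 32/(27*sqrt(985) + 857)^(1/3))/36) + C2*exp(y*(-16 + 32*2^(1/3)/(27*sqrt(985) + 857)^(1/3) + 2^(2/3)*(27*sqrt(985) + 857)^(1/3))/36)*cos(2^(1/3)*sqrt(3)*y*(-2^(1/3)*(27*sqrt(985) + 857)^(1/3) + 32/(27*sqrt(985) + 857)^(1/3))/36) + C3*exp(-y*(32*2^(1/3)/(27*sqrt(985) + 857)^(1/3) + 8 + 2^(2/3)*(27*sqrt(985) + 857)^(1/3))/18) - y^2/3 - 4*y/3 + 8/9


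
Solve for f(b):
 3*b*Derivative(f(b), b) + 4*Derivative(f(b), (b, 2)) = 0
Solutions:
 f(b) = C1 + C2*erf(sqrt(6)*b/4)


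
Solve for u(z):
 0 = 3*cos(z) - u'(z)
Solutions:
 u(z) = C1 + 3*sin(z)


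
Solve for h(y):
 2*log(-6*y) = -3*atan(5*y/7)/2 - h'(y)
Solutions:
 h(y) = C1 - 2*y*log(-y) - 3*y*atan(5*y/7)/2 - 2*y*log(6) + 2*y + 21*log(25*y^2 + 49)/20


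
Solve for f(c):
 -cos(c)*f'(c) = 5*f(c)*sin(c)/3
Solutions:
 f(c) = C1*cos(c)^(5/3)


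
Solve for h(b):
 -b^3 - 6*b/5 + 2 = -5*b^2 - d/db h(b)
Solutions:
 h(b) = C1 + b^4/4 - 5*b^3/3 + 3*b^2/5 - 2*b


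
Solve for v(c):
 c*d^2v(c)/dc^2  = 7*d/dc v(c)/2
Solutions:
 v(c) = C1 + C2*c^(9/2)


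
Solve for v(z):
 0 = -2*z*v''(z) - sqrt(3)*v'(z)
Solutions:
 v(z) = C1 + C2*z^(1 - sqrt(3)/2)


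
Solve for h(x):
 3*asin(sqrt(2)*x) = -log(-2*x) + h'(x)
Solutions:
 h(x) = C1 + x*log(-x) + 3*x*asin(sqrt(2)*x) - x + x*log(2) + 3*sqrt(2)*sqrt(1 - 2*x^2)/2


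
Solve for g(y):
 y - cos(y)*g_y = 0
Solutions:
 g(y) = C1 + Integral(y/cos(y), y)


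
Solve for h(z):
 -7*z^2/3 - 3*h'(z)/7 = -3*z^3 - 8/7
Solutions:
 h(z) = C1 + 7*z^4/4 - 49*z^3/27 + 8*z/3


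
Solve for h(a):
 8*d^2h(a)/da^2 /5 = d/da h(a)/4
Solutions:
 h(a) = C1 + C2*exp(5*a/32)


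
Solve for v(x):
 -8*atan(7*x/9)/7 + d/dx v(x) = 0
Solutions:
 v(x) = C1 + 8*x*atan(7*x/9)/7 - 36*log(49*x^2 + 81)/49


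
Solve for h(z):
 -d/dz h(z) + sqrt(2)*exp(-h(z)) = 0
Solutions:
 h(z) = log(C1 + sqrt(2)*z)


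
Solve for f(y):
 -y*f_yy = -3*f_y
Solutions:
 f(y) = C1 + C2*y^4


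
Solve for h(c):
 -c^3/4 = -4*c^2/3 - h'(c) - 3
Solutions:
 h(c) = C1 + c^4/16 - 4*c^3/9 - 3*c


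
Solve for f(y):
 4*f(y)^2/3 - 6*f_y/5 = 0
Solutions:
 f(y) = -9/(C1 + 10*y)


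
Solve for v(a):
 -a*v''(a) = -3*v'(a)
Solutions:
 v(a) = C1 + C2*a^4


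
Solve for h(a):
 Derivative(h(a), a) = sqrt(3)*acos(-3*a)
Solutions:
 h(a) = C1 + sqrt(3)*(a*acos(-3*a) + sqrt(1 - 9*a^2)/3)


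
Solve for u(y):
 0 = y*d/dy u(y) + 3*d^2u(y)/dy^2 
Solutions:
 u(y) = C1 + C2*erf(sqrt(6)*y/6)


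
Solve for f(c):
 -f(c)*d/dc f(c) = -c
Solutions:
 f(c) = -sqrt(C1 + c^2)
 f(c) = sqrt(C1 + c^2)


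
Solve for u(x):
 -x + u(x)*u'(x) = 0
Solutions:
 u(x) = -sqrt(C1 + x^2)
 u(x) = sqrt(C1 + x^2)


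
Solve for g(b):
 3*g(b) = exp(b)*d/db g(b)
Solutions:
 g(b) = C1*exp(-3*exp(-b))


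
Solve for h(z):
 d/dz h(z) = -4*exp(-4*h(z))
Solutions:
 h(z) = log(-I*(C1 - 16*z)^(1/4))
 h(z) = log(I*(C1 - 16*z)^(1/4))
 h(z) = log(-(C1 - 16*z)^(1/4))
 h(z) = log(C1 - 16*z)/4


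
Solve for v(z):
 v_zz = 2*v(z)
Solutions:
 v(z) = C1*exp(-sqrt(2)*z) + C2*exp(sqrt(2)*z)


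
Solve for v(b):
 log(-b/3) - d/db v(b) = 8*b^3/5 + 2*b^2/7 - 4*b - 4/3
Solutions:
 v(b) = C1 - 2*b^4/5 - 2*b^3/21 + 2*b^2 + b*log(-b) + b*(1/3 - log(3))


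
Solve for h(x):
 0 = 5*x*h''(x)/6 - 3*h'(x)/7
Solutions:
 h(x) = C1 + C2*x^(53/35)


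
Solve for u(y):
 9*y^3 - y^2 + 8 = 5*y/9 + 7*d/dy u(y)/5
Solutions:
 u(y) = C1 + 45*y^4/28 - 5*y^3/21 - 25*y^2/126 + 40*y/7


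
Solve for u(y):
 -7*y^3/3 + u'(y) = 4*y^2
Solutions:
 u(y) = C1 + 7*y^4/12 + 4*y^3/3


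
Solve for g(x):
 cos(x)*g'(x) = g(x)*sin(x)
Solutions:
 g(x) = C1/cos(x)


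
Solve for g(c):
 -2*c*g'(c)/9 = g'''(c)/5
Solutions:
 g(c) = C1 + Integral(C2*airyai(-30^(1/3)*c/3) + C3*airybi(-30^(1/3)*c/3), c)


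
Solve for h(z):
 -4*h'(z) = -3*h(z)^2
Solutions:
 h(z) = -4/(C1 + 3*z)


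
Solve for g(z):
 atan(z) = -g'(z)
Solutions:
 g(z) = C1 - z*atan(z) + log(z^2 + 1)/2


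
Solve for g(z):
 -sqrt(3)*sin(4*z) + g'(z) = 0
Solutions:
 g(z) = C1 - sqrt(3)*cos(4*z)/4


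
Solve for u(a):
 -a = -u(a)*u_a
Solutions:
 u(a) = -sqrt(C1 + a^2)
 u(a) = sqrt(C1 + a^2)


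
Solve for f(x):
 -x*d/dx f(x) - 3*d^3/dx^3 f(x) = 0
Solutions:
 f(x) = C1 + Integral(C2*airyai(-3^(2/3)*x/3) + C3*airybi(-3^(2/3)*x/3), x)


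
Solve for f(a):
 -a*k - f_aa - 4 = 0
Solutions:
 f(a) = C1 + C2*a - a^3*k/6 - 2*a^2


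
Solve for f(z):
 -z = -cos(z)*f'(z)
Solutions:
 f(z) = C1 + Integral(z/cos(z), z)


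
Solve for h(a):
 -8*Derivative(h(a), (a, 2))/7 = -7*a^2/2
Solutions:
 h(a) = C1 + C2*a + 49*a^4/192


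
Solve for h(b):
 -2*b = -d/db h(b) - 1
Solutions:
 h(b) = C1 + b^2 - b


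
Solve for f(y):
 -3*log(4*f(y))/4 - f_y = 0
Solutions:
 4*Integral(1/(log(_y) + 2*log(2)), (_y, f(y)))/3 = C1 - y


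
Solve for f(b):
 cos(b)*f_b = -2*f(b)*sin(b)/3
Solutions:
 f(b) = C1*cos(b)^(2/3)


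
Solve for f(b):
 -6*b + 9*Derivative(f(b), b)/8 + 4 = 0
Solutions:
 f(b) = C1 + 8*b^2/3 - 32*b/9


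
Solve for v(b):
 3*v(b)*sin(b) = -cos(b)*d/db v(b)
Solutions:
 v(b) = C1*cos(b)^3


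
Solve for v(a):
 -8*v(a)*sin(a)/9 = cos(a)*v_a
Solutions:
 v(a) = C1*cos(a)^(8/9)


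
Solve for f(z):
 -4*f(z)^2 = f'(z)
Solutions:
 f(z) = 1/(C1 + 4*z)


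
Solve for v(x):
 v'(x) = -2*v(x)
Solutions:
 v(x) = C1*exp(-2*x)


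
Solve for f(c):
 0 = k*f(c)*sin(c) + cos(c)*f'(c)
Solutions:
 f(c) = C1*exp(k*log(cos(c)))


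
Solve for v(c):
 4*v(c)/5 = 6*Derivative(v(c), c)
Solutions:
 v(c) = C1*exp(2*c/15)


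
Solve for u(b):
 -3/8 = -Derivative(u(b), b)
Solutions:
 u(b) = C1 + 3*b/8


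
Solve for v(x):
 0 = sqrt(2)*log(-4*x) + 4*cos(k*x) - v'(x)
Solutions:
 v(x) = C1 + sqrt(2)*x*(log(-x) - 1) + 2*sqrt(2)*x*log(2) + 4*Piecewise((sin(k*x)/k, Ne(k, 0)), (x, True))


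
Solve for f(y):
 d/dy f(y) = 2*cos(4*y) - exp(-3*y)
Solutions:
 f(y) = C1 + sin(4*y)/2 + exp(-3*y)/3


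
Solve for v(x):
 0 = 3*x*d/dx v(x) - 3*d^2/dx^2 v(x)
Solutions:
 v(x) = C1 + C2*erfi(sqrt(2)*x/2)


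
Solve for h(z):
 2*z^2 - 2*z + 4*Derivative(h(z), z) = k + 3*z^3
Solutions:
 h(z) = C1 + k*z/4 + 3*z^4/16 - z^3/6 + z^2/4


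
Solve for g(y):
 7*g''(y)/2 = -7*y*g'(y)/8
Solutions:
 g(y) = C1 + C2*erf(sqrt(2)*y/4)


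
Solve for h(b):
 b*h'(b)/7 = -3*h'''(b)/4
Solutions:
 h(b) = C1 + Integral(C2*airyai(-42^(2/3)*b/21) + C3*airybi(-42^(2/3)*b/21), b)


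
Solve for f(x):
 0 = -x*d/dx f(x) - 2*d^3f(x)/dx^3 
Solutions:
 f(x) = C1 + Integral(C2*airyai(-2^(2/3)*x/2) + C3*airybi(-2^(2/3)*x/2), x)


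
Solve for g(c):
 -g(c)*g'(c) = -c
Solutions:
 g(c) = -sqrt(C1 + c^2)
 g(c) = sqrt(C1 + c^2)


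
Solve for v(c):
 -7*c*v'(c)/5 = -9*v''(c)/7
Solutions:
 v(c) = C1 + C2*erfi(7*sqrt(10)*c/30)


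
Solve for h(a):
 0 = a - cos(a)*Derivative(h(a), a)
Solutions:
 h(a) = C1 + Integral(a/cos(a), a)


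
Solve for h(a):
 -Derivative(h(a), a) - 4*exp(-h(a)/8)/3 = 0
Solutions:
 h(a) = 8*log(C1 - a/6)


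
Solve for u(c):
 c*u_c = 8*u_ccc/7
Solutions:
 u(c) = C1 + Integral(C2*airyai(7^(1/3)*c/2) + C3*airybi(7^(1/3)*c/2), c)


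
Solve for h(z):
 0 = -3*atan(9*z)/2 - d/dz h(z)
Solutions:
 h(z) = C1 - 3*z*atan(9*z)/2 + log(81*z^2 + 1)/12


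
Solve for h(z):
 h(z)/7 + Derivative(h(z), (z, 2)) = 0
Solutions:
 h(z) = C1*sin(sqrt(7)*z/7) + C2*cos(sqrt(7)*z/7)


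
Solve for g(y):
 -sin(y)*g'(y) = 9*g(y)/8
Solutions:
 g(y) = C1*(cos(y) + 1)^(9/16)/(cos(y) - 1)^(9/16)


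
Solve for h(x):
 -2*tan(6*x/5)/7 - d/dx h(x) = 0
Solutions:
 h(x) = C1 + 5*log(cos(6*x/5))/21


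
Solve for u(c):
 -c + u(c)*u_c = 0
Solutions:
 u(c) = -sqrt(C1 + c^2)
 u(c) = sqrt(C1 + c^2)


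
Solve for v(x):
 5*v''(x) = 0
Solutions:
 v(x) = C1 + C2*x


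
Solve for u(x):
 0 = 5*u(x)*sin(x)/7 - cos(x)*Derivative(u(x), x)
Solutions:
 u(x) = C1/cos(x)^(5/7)


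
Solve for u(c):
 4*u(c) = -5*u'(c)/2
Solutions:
 u(c) = C1*exp(-8*c/5)


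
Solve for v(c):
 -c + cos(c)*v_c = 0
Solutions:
 v(c) = C1 + Integral(c/cos(c), c)


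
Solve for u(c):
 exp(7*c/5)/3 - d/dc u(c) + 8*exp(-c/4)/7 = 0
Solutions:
 u(c) = C1 + 5*exp(7*c/5)/21 - 32*exp(-c/4)/7


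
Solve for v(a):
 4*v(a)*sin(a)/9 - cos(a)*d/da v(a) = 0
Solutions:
 v(a) = C1/cos(a)^(4/9)


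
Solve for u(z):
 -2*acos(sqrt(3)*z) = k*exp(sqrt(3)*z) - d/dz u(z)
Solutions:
 u(z) = C1 + sqrt(3)*k*exp(sqrt(3)*z)/3 + 2*z*acos(sqrt(3)*z) - 2*sqrt(3)*sqrt(1 - 3*z^2)/3


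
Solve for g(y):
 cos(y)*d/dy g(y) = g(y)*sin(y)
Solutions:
 g(y) = C1/cos(y)


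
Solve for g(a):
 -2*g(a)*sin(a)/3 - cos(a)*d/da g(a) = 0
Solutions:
 g(a) = C1*cos(a)^(2/3)


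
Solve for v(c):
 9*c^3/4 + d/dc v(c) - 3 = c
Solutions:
 v(c) = C1 - 9*c^4/16 + c^2/2 + 3*c


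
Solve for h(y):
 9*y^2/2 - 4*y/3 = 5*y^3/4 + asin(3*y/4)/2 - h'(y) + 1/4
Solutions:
 h(y) = C1 + 5*y^4/16 - 3*y^3/2 + 2*y^2/3 + y*asin(3*y/4)/2 + y/4 + sqrt(16 - 9*y^2)/6


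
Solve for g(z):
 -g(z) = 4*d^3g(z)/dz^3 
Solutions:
 g(z) = C3*exp(-2^(1/3)*z/2) + (C1*sin(2^(1/3)*sqrt(3)*z/4) + C2*cos(2^(1/3)*sqrt(3)*z/4))*exp(2^(1/3)*z/4)


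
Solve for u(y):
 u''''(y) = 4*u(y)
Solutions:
 u(y) = C1*exp(-sqrt(2)*y) + C2*exp(sqrt(2)*y) + C3*sin(sqrt(2)*y) + C4*cos(sqrt(2)*y)


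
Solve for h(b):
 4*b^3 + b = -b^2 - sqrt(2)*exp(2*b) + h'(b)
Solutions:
 h(b) = C1 + b^4 + b^3/3 + b^2/2 + sqrt(2)*exp(2*b)/2


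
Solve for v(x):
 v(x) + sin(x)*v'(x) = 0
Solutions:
 v(x) = C1*sqrt(cos(x) + 1)/sqrt(cos(x) - 1)


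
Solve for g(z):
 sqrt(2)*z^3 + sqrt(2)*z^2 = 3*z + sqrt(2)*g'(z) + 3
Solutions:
 g(z) = C1 + z^4/4 + z^3/3 - 3*sqrt(2)*z^2/4 - 3*sqrt(2)*z/2


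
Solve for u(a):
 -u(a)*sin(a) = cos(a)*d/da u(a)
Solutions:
 u(a) = C1*cos(a)


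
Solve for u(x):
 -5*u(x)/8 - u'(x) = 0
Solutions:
 u(x) = C1*exp(-5*x/8)


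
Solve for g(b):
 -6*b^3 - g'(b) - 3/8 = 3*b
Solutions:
 g(b) = C1 - 3*b^4/2 - 3*b^2/2 - 3*b/8


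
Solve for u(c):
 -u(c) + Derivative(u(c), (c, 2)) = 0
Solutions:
 u(c) = C1*exp(-c) + C2*exp(c)


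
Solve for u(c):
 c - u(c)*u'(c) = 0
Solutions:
 u(c) = -sqrt(C1 + c^2)
 u(c) = sqrt(C1 + c^2)


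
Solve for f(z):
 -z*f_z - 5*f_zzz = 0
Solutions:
 f(z) = C1 + Integral(C2*airyai(-5^(2/3)*z/5) + C3*airybi(-5^(2/3)*z/5), z)


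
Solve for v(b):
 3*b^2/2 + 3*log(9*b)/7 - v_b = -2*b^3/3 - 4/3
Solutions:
 v(b) = C1 + b^4/6 + b^3/2 + 3*b*log(b)/7 + 19*b/21 + 6*b*log(3)/7


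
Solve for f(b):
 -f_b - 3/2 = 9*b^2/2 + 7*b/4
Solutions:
 f(b) = C1 - 3*b^3/2 - 7*b^2/8 - 3*b/2


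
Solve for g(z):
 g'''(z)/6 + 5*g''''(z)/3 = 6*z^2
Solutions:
 g(z) = C1 + C2*z + C3*z^2 + C4*exp(-z/10) + 3*z^5/5 - 30*z^4 + 1200*z^3


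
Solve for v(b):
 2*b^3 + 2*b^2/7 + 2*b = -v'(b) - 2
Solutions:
 v(b) = C1 - b^4/2 - 2*b^3/21 - b^2 - 2*b


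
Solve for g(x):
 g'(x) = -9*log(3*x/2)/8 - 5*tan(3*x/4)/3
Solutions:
 g(x) = C1 - 9*x*log(x)/8 - 9*x*log(3)/8 + 9*x*log(2)/8 + 9*x/8 + 20*log(cos(3*x/4))/9


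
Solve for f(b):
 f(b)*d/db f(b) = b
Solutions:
 f(b) = -sqrt(C1 + b^2)
 f(b) = sqrt(C1 + b^2)


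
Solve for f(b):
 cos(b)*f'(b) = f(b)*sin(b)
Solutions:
 f(b) = C1/cos(b)


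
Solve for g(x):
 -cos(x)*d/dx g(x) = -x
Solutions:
 g(x) = C1 + Integral(x/cos(x), x)


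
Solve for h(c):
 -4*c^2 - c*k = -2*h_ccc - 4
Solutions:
 h(c) = C1 + C2*c + C3*c^2 + c^5/30 + c^4*k/48 - c^3/3


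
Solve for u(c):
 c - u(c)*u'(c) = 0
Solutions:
 u(c) = -sqrt(C1 + c^2)
 u(c) = sqrt(C1 + c^2)


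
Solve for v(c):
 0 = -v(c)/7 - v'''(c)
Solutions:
 v(c) = C3*exp(-7^(2/3)*c/7) + (C1*sin(sqrt(3)*7^(2/3)*c/14) + C2*cos(sqrt(3)*7^(2/3)*c/14))*exp(7^(2/3)*c/14)


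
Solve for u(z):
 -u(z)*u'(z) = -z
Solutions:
 u(z) = -sqrt(C1 + z^2)
 u(z) = sqrt(C1 + z^2)


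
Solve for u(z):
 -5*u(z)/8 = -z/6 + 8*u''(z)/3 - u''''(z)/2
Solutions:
 u(z) = C1*exp(-sqrt(6)*z*sqrt(16 + sqrt(301))/6) + C2*exp(sqrt(6)*z*sqrt(16 + sqrt(301))/6) + C3*sin(sqrt(6)*z*sqrt(-16 + sqrt(301))/6) + C4*cos(sqrt(6)*z*sqrt(-16 + sqrt(301))/6) + 4*z/15


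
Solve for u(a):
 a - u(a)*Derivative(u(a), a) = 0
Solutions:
 u(a) = -sqrt(C1 + a^2)
 u(a) = sqrt(C1 + a^2)


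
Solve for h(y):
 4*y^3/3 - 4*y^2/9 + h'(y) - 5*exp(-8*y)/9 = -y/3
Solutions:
 h(y) = C1 - y^4/3 + 4*y^3/27 - y^2/6 - 5*exp(-8*y)/72


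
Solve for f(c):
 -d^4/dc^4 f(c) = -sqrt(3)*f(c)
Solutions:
 f(c) = C1*exp(-3^(1/8)*c) + C2*exp(3^(1/8)*c) + C3*sin(3^(1/8)*c) + C4*cos(3^(1/8)*c)


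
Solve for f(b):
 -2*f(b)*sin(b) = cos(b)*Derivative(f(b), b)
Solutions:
 f(b) = C1*cos(b)^2


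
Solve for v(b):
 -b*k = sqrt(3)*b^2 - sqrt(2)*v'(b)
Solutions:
 v(b) = C1 + sqrt(6)*b^3/6 + sqrt(2)*b^2*k/4


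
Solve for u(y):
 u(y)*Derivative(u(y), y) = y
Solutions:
 u(y) = -sqrt(C1 + y^2)
 u(y) = sqrt(C1 + y^2)


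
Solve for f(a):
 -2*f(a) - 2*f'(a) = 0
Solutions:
 f(a) = C1*exp(-a)


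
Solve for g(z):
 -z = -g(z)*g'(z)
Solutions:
 g(z) = -sqrt(C1 + z^2)
 g(z) = sqrt(C1 + z^2)


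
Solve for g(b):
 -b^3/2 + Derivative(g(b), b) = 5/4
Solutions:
 g(b) = C1 + b^4/8 + 5*b/4


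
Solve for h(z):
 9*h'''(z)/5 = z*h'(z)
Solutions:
 h(z) = C1 + Integral(C2*airyai(15^(1/3)*z/3) + C3*airybi(15^(1/3)*z/3), z)


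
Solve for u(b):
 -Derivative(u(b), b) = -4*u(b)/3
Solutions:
 u(b) = C1*exp(4*b/3)


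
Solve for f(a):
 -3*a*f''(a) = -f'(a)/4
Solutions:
 f(a) = C1 + C2*a^(13/12)


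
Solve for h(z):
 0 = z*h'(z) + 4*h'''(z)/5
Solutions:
 h(z) = C1 + Integral(C2*airyai(-10^(1/3)*z/2) + C3*airybi(-10^(1/3)*z/2), z)


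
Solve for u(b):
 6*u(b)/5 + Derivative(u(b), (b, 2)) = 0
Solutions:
 u(b) = C1*sin(sqrt(30)*b/5) + C2*cos(sqrt(30)*b/5)


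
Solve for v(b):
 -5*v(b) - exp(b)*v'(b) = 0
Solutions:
 v(b) = C1*exp(5*exp(-b))


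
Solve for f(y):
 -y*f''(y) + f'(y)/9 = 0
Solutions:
 f(y) = C1 + C2*y^(10/9)


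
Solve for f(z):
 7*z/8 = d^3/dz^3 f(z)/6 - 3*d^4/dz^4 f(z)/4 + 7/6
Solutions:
 f(z) = C1 + C2*z + C3*z^2 + C4*exp(2*z/9) + 7*z^4/32 + 133*z^3/48


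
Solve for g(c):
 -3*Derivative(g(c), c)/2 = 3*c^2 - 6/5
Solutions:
 g(c) = C1 - 2*c^3/3 + 4*c/5


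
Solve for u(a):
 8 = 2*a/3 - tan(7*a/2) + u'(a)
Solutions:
 u(a) = C1 - a^2/3 + 8*a - 2*log(cos(7*a/2))/7


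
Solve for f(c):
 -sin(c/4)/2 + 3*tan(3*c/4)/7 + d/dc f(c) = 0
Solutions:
 f(c) = C1 + 4*log(cos(3*c/4))/7 - 2*cos(c/4)


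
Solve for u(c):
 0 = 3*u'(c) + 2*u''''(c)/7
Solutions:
 u(c) = C1 + C4*exp(-2^(2/3)*21^(1/3)*c/2) + (C2*sin(2^(2/3)*3^(5/6)*7^(1/3)*c/4) + C3*cos(2^(2/3)*3^(5/6)*7^(1/3)*c/4))*exp(2^(2/3)*21^(1/3)*c/4)


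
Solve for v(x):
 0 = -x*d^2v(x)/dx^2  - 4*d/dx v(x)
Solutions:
 v(x) = C1 + C2/x^3


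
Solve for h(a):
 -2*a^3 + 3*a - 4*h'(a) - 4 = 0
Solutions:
 h(a) = C1 - a^4/8 + 3*a^2/8 - a


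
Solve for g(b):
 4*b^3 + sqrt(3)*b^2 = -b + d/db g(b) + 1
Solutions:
 g(b) = C1 + b^4 + sqrt(3)*b^3/3 + b^2/2 - b


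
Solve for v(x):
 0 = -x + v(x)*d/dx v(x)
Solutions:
 v(x) = -sqrt(C1 + x^2)
 v(x) = sqrt(C1 + x^2)


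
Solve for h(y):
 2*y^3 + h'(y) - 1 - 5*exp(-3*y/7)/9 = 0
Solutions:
 h(y) = C1 - y^4/2 + y - 35*exp(-3*y/7)/27


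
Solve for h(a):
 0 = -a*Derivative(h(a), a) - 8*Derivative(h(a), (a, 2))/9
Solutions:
 h(a) = C1 + C2*erf(3*a/4)


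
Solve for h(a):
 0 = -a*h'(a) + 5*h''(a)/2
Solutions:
 h(a) = C1 + C2*erfi(sqrt(5)*a/5)


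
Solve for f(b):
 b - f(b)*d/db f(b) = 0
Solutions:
 f(b) = -sqrt(C1 + b^2)
 f(b) = sqrt(C1 + b^2)


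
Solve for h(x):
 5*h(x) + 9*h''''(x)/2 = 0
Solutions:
 h(x) = (C1*sin(2^(3/4)*sqrt(3)*5^(1/4)*x/6) + C2*cos(2^(3/4)*sqrt(3)*5^(1/4)*x/6))*exp(-2^(3/4)*sqrt(3)*5^(1/4)*x/6) + (C3*sin(2^(3/4)*sqrt(3)*5^(1/4)*x/6) + C4*cos(2^(3/4)*sqrt(3)*5^(1/4)*x/6))*exp(2^(3/4)*sqrt(3)*5^(1/4)*x/6)


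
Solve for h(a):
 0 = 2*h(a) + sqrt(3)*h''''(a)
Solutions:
 h(a) = (C1*sin(2^(3/4)*3^(7/8)*a/6) + C2*cos(2^(3/4)*3^(7/8)*a/6))*exp(-2^(3/4)*3^(7/8)*a/6) + (C3*sin(2^(3/4)*3^(7/8)*a/6) + C4*cos(2^(3/4)*3^(7/8)*a/6))*exp(2^(3/4)*3^(7/8)*a/6)


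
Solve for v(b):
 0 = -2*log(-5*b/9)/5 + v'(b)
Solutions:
 v(b) = C1 + 2*b*log(-b)/5 + 2*b*(-2*log(3) - 1 + log(5))/5


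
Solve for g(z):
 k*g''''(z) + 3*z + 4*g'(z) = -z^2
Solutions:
 g(z) = C1 + C2*exp(2^(2/3)*z*(-1/k)^(1/3)) + C3*exp(2^(2/3)*z*(-1/k)^(1/3)*(-1 + sqrt(3)*I)/2) + C4*exp(-2^(2/3)*z*(-1/k)^(1/3)*(1 + sqrt(3)*I)/2) - z^3/12 - 3*z^2/8


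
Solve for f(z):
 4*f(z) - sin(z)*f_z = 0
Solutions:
 f(z) = C1*(cos(z)^2 - 2*cos(z) + 1)/(cos(z)^2 + 2*cos(z) + 1)


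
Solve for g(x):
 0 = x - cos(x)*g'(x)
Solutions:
 g(x) = C1 + Integral(x/cos(x), x)


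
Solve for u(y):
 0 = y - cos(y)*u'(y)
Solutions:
 u(y) = C1 + Integral(y/cos(y), y)


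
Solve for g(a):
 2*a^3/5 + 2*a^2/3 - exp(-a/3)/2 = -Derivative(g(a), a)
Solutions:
 g(a) = C1 - a^4/10 - 2*a^3/9 - 3*exp(-a/3)/2


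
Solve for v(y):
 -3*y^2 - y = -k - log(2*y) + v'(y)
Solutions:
 v(y) = C1 + k*y - y^3 - y^2/2 + y*log(y) - y + y*log(2)


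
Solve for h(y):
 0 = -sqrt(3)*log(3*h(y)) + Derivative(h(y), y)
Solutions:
 -sqrt(3)*Integral(1/(log(_y) + log(3)), (_y, h(y)))/3 = C1 - y


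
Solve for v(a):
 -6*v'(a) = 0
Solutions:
 v(a) = C1


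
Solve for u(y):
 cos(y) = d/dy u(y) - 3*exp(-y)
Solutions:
 u(y) = C1 + sin(y) - 3*exp(-y)


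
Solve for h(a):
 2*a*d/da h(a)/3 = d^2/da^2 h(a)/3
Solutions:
 h(a) = C1 + C2*erfi(a)


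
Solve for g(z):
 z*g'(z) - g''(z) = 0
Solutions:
 g(z) = C1 + C2*erfi(sqrt(2)*z/2)


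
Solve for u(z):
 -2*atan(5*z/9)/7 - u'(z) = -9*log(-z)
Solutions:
 u(z) = C1 + 9*z*log(-z) - 2*z*atan(5*z/9)/7 - 9*z + 9*log(25*z^2 + 81)/35


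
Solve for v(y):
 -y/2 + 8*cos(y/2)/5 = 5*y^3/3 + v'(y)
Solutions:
 v(y) = C1 - 5*y^4/12 - y^2/4 + 16*sin(y/2)/5


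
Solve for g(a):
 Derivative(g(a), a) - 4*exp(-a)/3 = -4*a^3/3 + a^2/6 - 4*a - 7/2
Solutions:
 g(a) = C1 - a^4/3 + a^3/18 - 2*a^2 - 7*a/2 - 4*exp(-a)/3


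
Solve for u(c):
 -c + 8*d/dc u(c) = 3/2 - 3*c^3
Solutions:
 u(c) = C1 - 3*c^4/32 + c^2/16 + 3*c/16


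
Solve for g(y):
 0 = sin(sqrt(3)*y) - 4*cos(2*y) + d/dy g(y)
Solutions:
 g(y) = C1 + 2*sin(2*y) + sqrt(3)*cos(sqrt(3)*y)/3


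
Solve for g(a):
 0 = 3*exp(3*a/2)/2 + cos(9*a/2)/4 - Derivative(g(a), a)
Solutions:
 g(a) = C1 + exp(3*a/2) + sin(9*a/2)/18


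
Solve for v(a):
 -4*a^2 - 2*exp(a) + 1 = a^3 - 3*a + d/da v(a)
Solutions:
 v(a) = C1 - a^4/4 - 4*a^3/3 + 3*a^2/2 + a - 2*exp(a)


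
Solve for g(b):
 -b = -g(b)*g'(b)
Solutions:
 g(b) = -sqrt(C1 + b^2)
 g(b) = sqrt(C1 + b^2)


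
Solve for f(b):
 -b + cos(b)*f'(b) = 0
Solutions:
 f(b) = C1 + Integral(b/cos(b), b)


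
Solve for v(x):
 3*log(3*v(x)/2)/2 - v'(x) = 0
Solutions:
 2*Integral(1/(-log(_y) - log(3) + log(2)), (_y, v(x)))/3 = C1 - x


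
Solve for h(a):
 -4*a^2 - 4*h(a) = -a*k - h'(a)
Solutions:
 h(a) = C1*exp(4*a) - a^2 + a*k/4 - a/2 + k/16 - 1/8


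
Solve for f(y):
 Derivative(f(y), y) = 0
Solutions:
 f(y) = C1


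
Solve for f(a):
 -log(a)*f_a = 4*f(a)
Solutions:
 f(a) = C1*exp(-4*li(a))


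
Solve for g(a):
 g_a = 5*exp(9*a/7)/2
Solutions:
 g(a) = C1 + 35*exp(9*a/7)/18


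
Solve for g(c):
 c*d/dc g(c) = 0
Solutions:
 g(c) = C1


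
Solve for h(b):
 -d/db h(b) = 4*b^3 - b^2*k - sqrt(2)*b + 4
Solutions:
 h(b) = C1 - b^4 + b^3*k/3 + sqrt(2)*b^2/2 - 4*b


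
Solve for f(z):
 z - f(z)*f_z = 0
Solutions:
 f(z) = -sqrt(C1 + z^2)
 f(z) = sqrt(C1 + z^2)


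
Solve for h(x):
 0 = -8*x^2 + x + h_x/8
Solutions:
 h(x) = C1 + 64*x^3/3 - 4*x^2


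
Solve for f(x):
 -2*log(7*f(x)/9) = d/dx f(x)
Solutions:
 -Integral(1/(-log(_y) - log(7) + 2*log(3)), (_y, f(x)))/2 = C1 - x


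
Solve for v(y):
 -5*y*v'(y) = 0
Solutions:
 v(y) = C1


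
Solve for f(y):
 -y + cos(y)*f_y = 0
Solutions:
 f(y) = C1 + Integral(y/cos(y), y)


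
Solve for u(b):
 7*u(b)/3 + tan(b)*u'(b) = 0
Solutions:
 u(b) = C1/sin(b)^(7/3)


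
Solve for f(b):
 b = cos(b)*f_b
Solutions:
 f(b) = C1 + Integral(b/cos(b), b)


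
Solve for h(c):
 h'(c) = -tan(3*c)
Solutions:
 h(c) = C1 + log(cos(3*c))/3


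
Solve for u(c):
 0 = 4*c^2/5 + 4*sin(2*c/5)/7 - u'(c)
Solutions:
 u(c) = C1 + 4*c^3/15 - 10*cos(2*c/5)/7


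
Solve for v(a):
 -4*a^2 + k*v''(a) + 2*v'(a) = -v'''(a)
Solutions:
 v(a) = C1 + C2*exp(a*(-k + sqrt(k^2 - 8))/2) + C3*exp(-a*(k + sqrt(k^2 - 8))/2) + 2*a^3/3 - a^2*k + a*k^2 - 2*a


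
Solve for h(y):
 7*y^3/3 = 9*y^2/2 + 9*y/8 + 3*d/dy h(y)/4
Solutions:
 h(y) = C1 + 7*y^4/9 - 2*y^3 - 3*y^2/4


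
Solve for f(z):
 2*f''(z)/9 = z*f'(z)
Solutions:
 f(z) = C1 + C2*erfi(3*z/2)


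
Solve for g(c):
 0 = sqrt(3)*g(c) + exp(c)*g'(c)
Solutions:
 g(c) = C1*exp(sqrt(3)*exp(-c))


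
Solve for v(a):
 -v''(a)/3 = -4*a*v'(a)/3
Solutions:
 v(a) = C1 + C2*erfi(sqrt(2)*a)


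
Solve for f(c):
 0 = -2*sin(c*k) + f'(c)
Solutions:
 f(c) = C1 - 2*cos(c*k)/k


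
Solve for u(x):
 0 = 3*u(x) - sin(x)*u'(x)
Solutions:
 u(x) = C1*(cos(x) - 1)^(3/2)/(cos(x) + 1)^(3/2)


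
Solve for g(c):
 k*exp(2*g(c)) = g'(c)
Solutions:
 g(c) = log(-sqrt(-1/(C1 + c*k))) - log(2)/2
 g(c) = log(-1/(C1 + c*k))/2 - log(2)/2


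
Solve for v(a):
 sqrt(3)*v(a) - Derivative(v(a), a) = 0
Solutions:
 v(a) = C1*exp(sqrt(3)*a)


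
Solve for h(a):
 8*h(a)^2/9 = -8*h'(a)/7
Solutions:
 h(a) = 9/(C1 + 7*a)


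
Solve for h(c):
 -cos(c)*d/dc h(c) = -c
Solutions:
 h(c) = C1 + Integral(c/cos(c), c)


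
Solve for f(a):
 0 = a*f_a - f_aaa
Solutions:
 f(a) = C1 + Integral(C2*airyai(a) + C3*airybi(a), a)


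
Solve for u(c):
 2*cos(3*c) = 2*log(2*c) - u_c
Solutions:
 u(c) = C1 + 2*c*log(c) - 2*c + 2*c*log(2) - 2*sin(3*c)/3


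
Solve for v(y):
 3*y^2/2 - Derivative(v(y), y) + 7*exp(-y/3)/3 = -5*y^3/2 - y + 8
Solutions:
 v(y) = C1 + 5*y^4/8 + y^3/2 + y^2/2 - 8*y - 7*exp(-y/3)


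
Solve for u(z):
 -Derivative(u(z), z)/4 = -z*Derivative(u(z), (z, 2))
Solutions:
 u(z) = C1 + C2*z^(5/4)


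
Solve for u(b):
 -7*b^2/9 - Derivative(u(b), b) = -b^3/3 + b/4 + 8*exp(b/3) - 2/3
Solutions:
 u(b) = C1 + b^4/12 - 7*b^3/27 - b^2/8 + 2*b/3 - 24*exp(b/3)


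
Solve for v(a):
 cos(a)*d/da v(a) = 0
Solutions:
 v(a) = C1


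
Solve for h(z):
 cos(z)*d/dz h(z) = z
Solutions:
 h(z) = C1 + Integral(z/cos(z), z)


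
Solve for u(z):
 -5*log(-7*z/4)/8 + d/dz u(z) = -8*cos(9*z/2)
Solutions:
 u(z) = C1 + 5*z*log(-z)/8 - 5*z*log(2)/4 - 5*z/8 + 5*z*log(7)/8 - 16*sin(9*z/2)/9


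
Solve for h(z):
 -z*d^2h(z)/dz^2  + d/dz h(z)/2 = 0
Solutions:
 h(z) = C1 + C2*z^(3/2)


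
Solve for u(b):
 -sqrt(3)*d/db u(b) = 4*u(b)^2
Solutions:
 u(b) = 3/(C1 + 4*sqrt(3)*b)


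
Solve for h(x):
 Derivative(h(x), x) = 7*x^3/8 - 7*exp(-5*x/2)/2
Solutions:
 h(x) = C1 + 7*x^4/32 + 7*exp(-5*x/2)/5


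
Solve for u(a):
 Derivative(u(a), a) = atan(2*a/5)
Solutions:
 u(a) = C1 + a*atan(2*a/5) - 5*log(4*a^2 + 25)/4


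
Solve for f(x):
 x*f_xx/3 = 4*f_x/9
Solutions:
 f(x) = C1 + C2*x^(7/3)


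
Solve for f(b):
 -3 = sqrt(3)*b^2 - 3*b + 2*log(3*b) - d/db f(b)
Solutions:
 f(b) = C1 + sqrt(3)*b^3/3 - 3*b^2/2 + 2*b*log(b) + b + b*log(9)


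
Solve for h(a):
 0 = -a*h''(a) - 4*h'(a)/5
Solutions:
 h(a) = C1 + C2*a^(1/5)


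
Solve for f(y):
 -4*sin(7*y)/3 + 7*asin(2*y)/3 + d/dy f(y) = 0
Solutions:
 f(y) = C1 - 7*y*asin(2*y)/3 - 7*sqrt(1 - 4*y^2)/6 - 4*cos(7*y)/21


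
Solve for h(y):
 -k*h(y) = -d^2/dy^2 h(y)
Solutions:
 h(y) = C1*exp(-sqrt(k)*y) + C2*exp(sqrt(k)*y)


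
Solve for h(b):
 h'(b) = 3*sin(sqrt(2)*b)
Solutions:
 h(b) = C1 - 3*sqrt(2)*cos(sqrt(2)*b)/2


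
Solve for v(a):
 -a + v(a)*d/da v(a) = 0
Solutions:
 v(a) = -sqrt(C1 + a^2)
 v(a) = sqrt(C1 + a^2)


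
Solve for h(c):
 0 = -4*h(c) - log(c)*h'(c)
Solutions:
 h(c) = C1*exp(-4*li(c))


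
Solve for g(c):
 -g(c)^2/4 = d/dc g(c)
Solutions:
 g(c) = 4/(C1 + c)


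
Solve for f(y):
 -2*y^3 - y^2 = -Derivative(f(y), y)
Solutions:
 f(y) = C1 + y^4/2 + y^3/3


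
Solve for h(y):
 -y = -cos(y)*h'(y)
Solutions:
 h(y) = C1 + Integral(y/cos(y), y)


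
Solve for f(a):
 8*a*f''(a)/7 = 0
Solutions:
 f(a) = C1 + C2*a


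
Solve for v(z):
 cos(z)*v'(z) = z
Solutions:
 v(z) = C1 + Integral(z/cos(z), z)


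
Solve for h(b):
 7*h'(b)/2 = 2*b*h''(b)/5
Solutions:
 h(b) = C1 + C2*b^(39/4)


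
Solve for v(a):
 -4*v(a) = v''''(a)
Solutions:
 v(a) = (C1*sin(a) + C2*cos(a))*exp(-a) + (C3*sin(a) + C4*cos(a))*exp(a)


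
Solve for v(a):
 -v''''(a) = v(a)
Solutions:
 v(a) = (C1*sin(sqrt(2)*a/2) + C2*cos(sqrt(2)*a/2))*exp(-sqrt(2)*a/2) + (C3*sin(sqrt(2)*a/2) + C4*cos(sqrt(2)*a/2))*exp(sqrt(2)*a/2)


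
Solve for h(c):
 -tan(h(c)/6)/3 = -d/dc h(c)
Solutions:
 h(c) = -6*asin(C1*exp(c/18)) + 6*pi
 h(c) = 6*asin(C1*exp(c/18))


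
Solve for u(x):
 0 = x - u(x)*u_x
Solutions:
 u(x) = -sqrt(C1 + x^2)
 u(x) = sqrt(C1 + x^2)


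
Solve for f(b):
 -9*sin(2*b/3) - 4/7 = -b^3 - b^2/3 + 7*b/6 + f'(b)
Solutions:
 f(b) = C1 + b^4/4 + b^3/9 - 7*b^2/12 - 4*b/7 + 27*cos(2*b/3)/2


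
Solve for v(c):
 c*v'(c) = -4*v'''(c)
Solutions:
 v(c) = C1 + Integral(C2*airyai(-2^(1/3)*c/2) + C3*airybi(-2^(1/3)*c/2), c)


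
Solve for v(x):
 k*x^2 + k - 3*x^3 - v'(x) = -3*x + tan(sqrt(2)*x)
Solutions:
 v(x) = C1 + k*x^3/3 + k*x - 3*x^4/4 + 3*x^2/2 + sqrt(2)*log(cos(sqrt(2)*x))/2


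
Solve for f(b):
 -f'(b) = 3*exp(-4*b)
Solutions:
 f(b) = C1 + 3*exp(-4*b)/4


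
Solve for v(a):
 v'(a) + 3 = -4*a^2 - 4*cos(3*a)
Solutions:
 v(a) = C1 - 4*a^3/3 - 3*a - 4*sin(3*a)/3


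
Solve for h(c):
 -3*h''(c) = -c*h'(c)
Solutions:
 h(c) = C1 + C2*erfi(sqrt(6)*c/6)


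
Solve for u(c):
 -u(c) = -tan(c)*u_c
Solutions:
 u(c) = C1*sin(c)


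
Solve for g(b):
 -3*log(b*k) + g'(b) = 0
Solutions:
 g(b) = C1 + 3*b*log(b*k) - 3*b


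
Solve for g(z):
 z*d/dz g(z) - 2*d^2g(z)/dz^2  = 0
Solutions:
 g(z) = C1 + C2*erfi(z/2)


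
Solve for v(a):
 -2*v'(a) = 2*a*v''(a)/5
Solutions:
 v(a) = C1 + C2/a^4


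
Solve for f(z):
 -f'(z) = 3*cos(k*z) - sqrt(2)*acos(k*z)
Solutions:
 f(z) = C1 - 3*Piecewise((sin(k*z)/k, Ne(k, 0)), (z, True)) + sqrt(2)*Piecewise((z*acos(k*z) - sqrt(-k^2*z^2 + 1)/k, Ne(k, 0)), (pi*z/2, True))
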